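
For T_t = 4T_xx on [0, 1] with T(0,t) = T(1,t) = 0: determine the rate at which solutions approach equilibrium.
Eigenvalues: λₙ = 4n²π².
First three modes:
  n=1: λ₁ = 4π² ≈ 39.478
  n=2: λ₂ = 16π² ≈ 157.914 (4× faster decay)
  n=3: λ₃ = 36π² ≈ 355.306 (9× faster decay)
As t → ∞, higher modes decay exponentially faster. The n=1 mode dominates: T ~ c₁ sin(πx) e^{-λ₁t}.
Decay rate: λ₁ = 4π² ≈ 39.478.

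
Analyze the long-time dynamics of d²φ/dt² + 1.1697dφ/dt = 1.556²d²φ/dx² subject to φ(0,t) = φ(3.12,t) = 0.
Long-time behavior: φ → 0. Damping (γ=1.1697) dissipates energy; oscillations decay exponentially.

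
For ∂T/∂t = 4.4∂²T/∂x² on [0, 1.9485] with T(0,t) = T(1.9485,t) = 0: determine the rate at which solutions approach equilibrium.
Eigenvalues: λₙ = 4.4n²π²/1.9485².
First three modes:
  n=1: λ₁ = 4.4π²/1.9485² ≈ 11.438
  n=2: λ₂ = 17.6π²/1.9485² ≈ 45.752 (4× faster decay)
  n=3: λ₃ = 39.6π²/1.9485² ≈ 102.942 (9× faster decay)
As t → ∞, higher modes decay exponentially faster. The n=1 mode dominates: T ~ c₁ sin(πx/1.9485) e^{-λ₁t}.
Decay rate: λ₁ = 4.4π²/1.9485² ≈ 11.438.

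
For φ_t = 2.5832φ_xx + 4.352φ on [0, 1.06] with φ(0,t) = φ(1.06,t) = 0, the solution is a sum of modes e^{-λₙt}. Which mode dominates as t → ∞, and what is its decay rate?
Eigenvalues: λₙ = 2.5832n²π²/1.06² - 4.352.
First three modes:
  n=1: λ₁ = 2.5832π²/1.06² - 4.352 ≈ 18.339
  n=2: λ₂ = 10.3328π²/1.06² - 4.352 ≈ 86.41
  n=3: λ₃ = 23.2488π²/1.06² - 4.352 ≈ 199.863
Since 2.5832π²/1.06² ≈ 22.691 > 4.352, all λₙ > 0.
The n=1 mode decays slowest → dominates as t → ∞.
Asymptotic: φ ~ c₁ sin(πx/1.06) e^{-λ₁t} with decay rate λ₁ ≈ 18.339.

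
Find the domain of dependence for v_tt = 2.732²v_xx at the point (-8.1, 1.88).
Domain of dependence: [-13.23616, -2.96384]. Signals travel at speed 2.732, so data within |x - -8.1| ≤ 2.732·1.88 = 5.13616 can reach the point.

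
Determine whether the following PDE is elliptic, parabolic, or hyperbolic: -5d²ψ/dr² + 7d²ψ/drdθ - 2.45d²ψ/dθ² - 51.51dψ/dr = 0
Coefficients: A = -5, B = 7, C = -2.45. B² - 4AC = 0, which is zero, so the equation is parabolic.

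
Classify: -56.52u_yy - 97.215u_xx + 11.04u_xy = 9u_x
Rewriting in standard form: -97.215u_xx + 11.04u_xy - 56.52u_yy - 9u_x = 0. Elliptic (discriminant = -21856.4856).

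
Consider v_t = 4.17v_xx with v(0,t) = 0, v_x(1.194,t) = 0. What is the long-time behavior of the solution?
As t → ∞, v → 0. Heat escapes through the Dirichlet boundary.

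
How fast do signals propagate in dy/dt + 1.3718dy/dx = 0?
Speed = 1.3718. Information travels along x - 1.3718t = const (rightward).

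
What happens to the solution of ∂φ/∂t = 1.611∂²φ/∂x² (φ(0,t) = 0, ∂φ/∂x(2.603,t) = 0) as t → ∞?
φ → 0. Heat escapes through the Dirichlet boundary.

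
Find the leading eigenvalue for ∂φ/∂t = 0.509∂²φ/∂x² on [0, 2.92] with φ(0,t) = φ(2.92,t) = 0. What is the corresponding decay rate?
Eigenvalues: λₙ = 0.509n²π²/2.92².
First three modes:
  n=1: λ₁ = 0.509π²/2.92² ≈ 0.589
  n=2: λ₂ = 2.036π²/2.92² ≈ 2.357 (4× faster decay)
  n=3: λ₃ = 4.581π²/2.92² ≈ 5.303 (9× faster decay)
As t → ∞, higher modes decay exponentially faster. The n=1 mode dominates: φ ~ c₁ sin(πx/2.92) e^{-λ₁t}.
Decay rate: λ₁ = 0.509π²/2.92² ≈ 0.589.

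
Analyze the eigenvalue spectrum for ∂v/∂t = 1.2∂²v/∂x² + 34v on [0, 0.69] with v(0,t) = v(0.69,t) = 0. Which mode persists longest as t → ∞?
Eigenvalues: λₙ = 1.2n²π²/0.69² - 34.
First three modes:
  n=1: λ₁ = 1.2π²/0.69² - 34 ≈ -9.124
  n=2: λ₂ = 4.8π²/0.69² - 34 ≈ 65.505
  n=3: λ₃ = 10.8π²/0.69² - 34 ≈ 189.885
Since 1.2π²/0.69² ≈ 24.876 < 34, λ₁ < 0.
The n=1 mode grows fastest (−λₙ is largest for n=1) → dominates.
Asymptotic: v ~ c₁ sin(πx/0.69) e^{9.124t} (exponential growth at rate −λ₁ ≈ 9.124).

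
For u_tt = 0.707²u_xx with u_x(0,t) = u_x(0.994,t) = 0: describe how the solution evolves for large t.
u oscillates about a mean that drifts linearly in t (generically unbounded; no decay). There is no damping, so the nonconstant modes persist as standing waves (energy conserved, no decay). But with Neumann conditions at both ends the constant mode has eigenvalue 0: the spatial mean M(t) of u satisfies M'' = 0, so M(t) = M(0) + M'(0)·t. Unless the initial velocity has zero mean (∫u_t(x,0)dx = 0), the solution grows linearly in t (unbounded, though not exponentially); if it does have zero mean, the solution stays bounded and simply oscillates.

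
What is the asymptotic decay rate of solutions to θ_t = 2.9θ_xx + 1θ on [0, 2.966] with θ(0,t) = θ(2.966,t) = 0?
Eigenvalues: λₙ = 2.9n²π²/2.966² - 1.
First three modes:
  n=1: λ₁ = 2.9π²/2.966² - 1 ≈ 2.254
  n=2: λ₂ = 11.6π²/2.966² - 1 ≈ 12.014
  n=3: λ₃ = 26.1π²/2.966² - 1 ≈ 28.282
Since 2.9π²/2.966² ≈ 3.254 > 1, all λₙ > 0.
The n=1 mode decays slowest → dominates as t → ∞.
Asymptotic: θ ~ c₁ sin(πx/2.966) e^{-λ₁t} with decay rate λ₁ ≈ 2.254.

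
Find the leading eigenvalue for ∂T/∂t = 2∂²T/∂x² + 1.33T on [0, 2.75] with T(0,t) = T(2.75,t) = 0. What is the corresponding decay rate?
Eigenvalues: λₙ = 2n²π²/2.75² - 1.33.
First three modes:
  n=1: λ₁ = 2π²/2.75² - 1.33 ≈ 1.28
  n=2: λ₂ = 8π²/2.75² - 1.33 ≈ 9.111
  n=3: λ₃ = 18π²/2.75² - 1.33 ≈ 22.161
Since 2π²/2.75² ≈ 2.61 > 1.33, all λₙ > 0.
The n=1 mode decays slowest → dominates as t → ∞.
Asymptotic: T ~ c₁ sin(πx/2.75) e^{-λ₁t} with decay rate λ₁ ≈ 1.28.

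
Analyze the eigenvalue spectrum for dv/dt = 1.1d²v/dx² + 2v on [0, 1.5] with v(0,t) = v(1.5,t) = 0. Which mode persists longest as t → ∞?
Eigenvalues: λₙ = 1.1n²π²/1.5² - 2.
First three modes:
  n=1: λ₁ = 1.1π²/1.5² - 2 ≈ 2.825
  n=2: λ₂ = 4.4π²/1.5² - 2 ≈ 17.301
  n=3: λ₃ = 9.9π²/1.5² - 2 ≈ 41.426
Since 1.1π²/1.5² ≈ 4.825 > 2, all λₙ > 0.
The n=1 mode decays slowest → dominates as t → ∞.
Asymptotic: v ~ c₁ sin(πx/1.5) e^{-λ₁t} with decay rate λ₁ ≈ 2.825.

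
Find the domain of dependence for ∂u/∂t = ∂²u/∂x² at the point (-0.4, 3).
The entire real line. The heat equation has infinite propagation speed: any initial disturbance instantly affects all points (though exponentially small far away).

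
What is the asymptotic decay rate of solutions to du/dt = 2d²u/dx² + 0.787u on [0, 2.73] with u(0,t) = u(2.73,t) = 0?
Eigenvalues: λₙ = 2n²π²/2.73² - 0.787.
First three modes:
  n=1: λ₁ = 2π²/2.73² - 0.787 ≈ 1.862
  n=2: λ₂ = 8π²/2.73² - 0.787 ≈ 9.807
  n=3: λ₃ = 18π²/2.73² - 0.787 ≈ 23.05
Since 2π²/2.73² ≈ 2.649 > 0.787, all λₙ > 0.
The n=1 mode decays slowest → dominates as t → ∞.
Asymptotic: u ~ c₁ sin(πx/2.73) e^{-λ₁t} with decay rate λ₁ ≈ 1.862.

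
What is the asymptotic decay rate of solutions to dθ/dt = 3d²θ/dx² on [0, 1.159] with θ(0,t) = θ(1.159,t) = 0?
Eigenvalues: λₙ = 3n²π²/1.159².
First three modes:
  n=1: λ₁ = 3π²/1.159² ≈ 22.042
  n=2: λ₂ = 12π²/1.159² ≈ 88.169 (4× faster decay)
  n=3: λ₃ = 27π²/1.159² ≈ 198.379 (9× faster decay)
As t → ∞, higher modes decay exponentially faster. The n=1 mode dominates: θ ~ c₁ sin(πx/1.159) e^{-λ₁t}.
Decay rate: λ₁ = 3π²/1.159² ≈ 22.042.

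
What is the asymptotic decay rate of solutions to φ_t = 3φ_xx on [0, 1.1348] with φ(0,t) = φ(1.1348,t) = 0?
Eigenvalues: λₙ = 3n²π²/1.1348².
First three modes:
  n=1: λ₁ = 3π²/1.1348² ≈ 22.992
  n=2: λ₂ = 12π²/1.1348² ≈ 91.969 (4× faster decay)
  n=3: λ₃ = 27π²/1.1348² ≈ 206.931 (9× faster decay)
As t → ∞, higher modes decay exponentially faster. The n=1 mode dominates: φ ~ c₁ sin(πx/1.1348) e^{-λ₁t}.
Decay rate: λ₁ = 3π²/1.1348² ≈ 22.992.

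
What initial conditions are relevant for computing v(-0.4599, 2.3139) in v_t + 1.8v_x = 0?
A single point: x = -4.62492. The characteristic through (-0.4599, 2.3139) is x - 1.8t = const, so x = -0.4599 - 1.8·2.3139 = -4.62492.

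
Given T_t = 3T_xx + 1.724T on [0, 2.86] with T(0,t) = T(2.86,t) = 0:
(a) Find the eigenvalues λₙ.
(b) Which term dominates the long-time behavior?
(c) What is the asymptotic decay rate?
Eigenvalues: λₙ = 3n²π²/2.86² - 1.724.
First three modes:
  n=1: λ₁ = 3π²/2.86² - 1.724 ≈ 1.896
  n=2: λ₂ = 12π²/2.86² - 1.724 ≈ 12.755
  n=3: λ₃ = 27π²/2.86² - 1.724 ≈ 30.855
Since 3π²/2.86² ≈ 3.62 > 1.724, all λₙ > 0.
The n=1 mode decays slowest → dominates as t → ∞.
Asymptotic: T ~ c₁ sin(πx/2.86) e^{-λ₁t} with decay rate λ₁ ≈ 1.896.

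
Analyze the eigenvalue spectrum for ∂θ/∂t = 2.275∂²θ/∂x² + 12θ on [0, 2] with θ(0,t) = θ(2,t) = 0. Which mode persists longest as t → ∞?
Eigenvalues: λₙ = 2.275n²π²/2² - 12.
First three modes:
  n=1: λ₁ = 2.275π²/2² - 12 ≈ -6.387
  n=2: λ₂ = 9.1π²/2² - 12 ≈ 10.453
  n=3: λ₃ = 20.475π²/2² - 12 ≈ 38.52
Since 2.275π²/2² ≈ 5.613 < 12, λ₁ < 0.
The n=1 mode grows fastest (−λₙ is largest for n=1) → dominates.
Asymptotic: θ ~ c₁ sin(πx/2) e^{6.387t} (exponential growth at rate −λ₁ ≈ 6.387).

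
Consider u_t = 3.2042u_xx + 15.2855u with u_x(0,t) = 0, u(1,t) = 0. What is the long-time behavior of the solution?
As t → ∞, u grows unboundedly. Reaction dominates diffusion (r=15.2855 > κπ²/(4L²)≈7.91); solution grows exponentially.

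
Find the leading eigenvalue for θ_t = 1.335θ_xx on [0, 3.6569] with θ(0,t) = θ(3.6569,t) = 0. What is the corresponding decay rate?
Eigenvalues: λₙ = 1.335n²π²/3.6569².
First three modes:
  n=1: λ₁ = 1.335π²/3.6569² ≈ 0.985
  n=2: λ₂ = 5.34π²/3.6569² ≈ 3.941 (4× faster decay)
  n=3: λ₃ = 12.015π²/3.6569² ≈ 8.867 (9× faster decay)
As t → ∞, higher modes decay exponentially faster. The n=1 mode dominates: θ ~ c₁ sin(πx/3.6569) e^{-λ₁t}.
Decay rate: λ₁ = 1.335π²/3.6569² ≈ 0.985.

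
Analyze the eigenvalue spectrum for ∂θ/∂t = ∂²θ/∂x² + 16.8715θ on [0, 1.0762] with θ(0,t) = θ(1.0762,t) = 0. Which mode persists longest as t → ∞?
Eigenvalues: λₙ = n²π²/1.0762² - 16.8715.
First three modes:
  n=1: λ₁ = π²/1.0762² - 16.8715 ≈ -8.35
  n=2: λ₂ = 4π²/1.0762² - 16.8715 ≈ 17.214
  n=3: λ₃ = 9π²/1.0762² - 16.8715 ≈ 59.822
Since π²/1.0762² ≈ 8.521 < 16.8715, λ₁ < 0.
The n=1 mode grows fastest (−λₙ is largest for n=1) → dominates.
Asymptotic: θ ~ c₁ sin(πx/1.0762) e^{8.35t} (exponential growth at rate −λ₁ ≈ 8.35).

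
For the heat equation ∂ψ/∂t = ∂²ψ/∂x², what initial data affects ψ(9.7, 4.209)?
The entire real line. The heat equation has infinite propagation speed: any initial disturbance instantly affects all points (though exponentially small far away).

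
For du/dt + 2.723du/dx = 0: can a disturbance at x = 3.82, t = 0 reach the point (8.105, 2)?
No. Only data at x = 2.659 affects (8.105, 2). Advection has one-way propagation along characteristics.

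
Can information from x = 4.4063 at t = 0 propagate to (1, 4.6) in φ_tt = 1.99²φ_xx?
Yes. The domain of dependence is [-8.154, 10.154], and 4.4063 ∈ [-8.154, 10.154].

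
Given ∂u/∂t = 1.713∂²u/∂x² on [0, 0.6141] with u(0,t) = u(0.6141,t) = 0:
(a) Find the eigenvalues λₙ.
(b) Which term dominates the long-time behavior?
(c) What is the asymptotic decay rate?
Eigenvalues: λₙ = 1.713n²π²/0.6141².
First three modes:
  n=1: λ₁ = 1.713π²/0.6141² ≈ 44.831
  n=2: λ₂ = 6.852π²/0.6141² ≈ 179.324 (4× faster decay)
  n=3: λ₃ = 15.417π²/0.6141² ≈ 403.479 (9× faster decay)
As t → ∞, higher modes decay exponentially faster. The n=1 mode dominates: u ~ c₁ sin(πx/0.6141) e^{-λ₁t}.
Decay rate: λ₁ = 1.713π²/0.6141² ≈ 44.831.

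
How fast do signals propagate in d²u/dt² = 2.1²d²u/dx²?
Speed = 2.1. Information travels along characteristics x = x₀ ± 2.1t.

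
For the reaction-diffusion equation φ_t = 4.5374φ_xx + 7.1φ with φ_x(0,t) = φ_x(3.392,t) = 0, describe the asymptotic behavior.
φ grows unboundedly. With Neumann BCs the constant mode has diffusion eigenvalue 0, so any r > 0 makes it grow like e^(7.1t); solution grows exponentially.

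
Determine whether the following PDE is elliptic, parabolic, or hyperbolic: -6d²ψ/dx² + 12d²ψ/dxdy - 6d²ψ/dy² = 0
Coefficients: A = -6, B = 12, C = -6. B² - 4AC = 0, which is zero, so the equation is parabolic.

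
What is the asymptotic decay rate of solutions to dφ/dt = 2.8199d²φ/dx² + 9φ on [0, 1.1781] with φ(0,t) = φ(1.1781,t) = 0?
Eigenvalues: λₙ = 2.8199n²π²/1.1781² - 9.
First three modes:
  n=1: λ₁ = 2.8199π²/1.1781² - 9 ≈ 11.053
  n=2: λ₂ = 11.2796π²/1.1781² - 9 ≈ 71.21
  n=3: λ₃ = 25.3791π²/1.1781² - 9 ≈ 171.473
Since 2.8199π²/1.1781² ≈ 20.053 > 9, all λₙ > 0.
The n=1 mode decays slowest → dominates as t → ∞.
Asymptotic: φ ~ c₁ sin(πx/1.1781) e^{-λ₁t} with decay rate λ₁ ≈ 11.053.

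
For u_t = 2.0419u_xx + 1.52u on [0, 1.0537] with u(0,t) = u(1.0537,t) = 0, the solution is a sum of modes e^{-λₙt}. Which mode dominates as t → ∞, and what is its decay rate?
Eigenvalues: λₙ = 2.0419n²π²/1.0537² - 1.52.
First three modes:
  n=1: λ₁ = 2.0419π²/1.0537² - 1.52 ≈ 16.631
  n=2: λ₂ = 8.1676π²/1.0537² - 1.52 ≈ 71.084
  n=3: λ₃ = 18.3771π²/1.0537² - 1.52 ≈ 161.839
Since 2.0419π²/1.0537² ≈ 18.151 > 1.52, all λₙ > 0.
The n=1 mode decays slowest → dominates as t → ∞.
Asymptotic: u ~ c₁ sin(πx/1.0537) e^{-λ₁t} with decay rate λ₁ ≈ 16.631.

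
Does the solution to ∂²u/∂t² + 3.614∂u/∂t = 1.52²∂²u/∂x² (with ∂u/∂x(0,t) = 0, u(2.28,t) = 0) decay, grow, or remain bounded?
u → 0. Damping (γ=3.614) dissipates energy; oscillations decay exponentially.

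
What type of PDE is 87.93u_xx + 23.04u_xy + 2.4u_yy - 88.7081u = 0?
With A = 87.93, B = 23.04, C = 2.4, the discriminant is -313.2864. This is an elliptic PDE.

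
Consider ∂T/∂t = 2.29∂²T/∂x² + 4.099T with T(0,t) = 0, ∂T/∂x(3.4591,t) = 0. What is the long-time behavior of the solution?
As t → ∞, T grows unboundedly. Reaction dominates diffusion (r=4.099 > κπ²/(4L²)≈0.47); solution grows exponentially.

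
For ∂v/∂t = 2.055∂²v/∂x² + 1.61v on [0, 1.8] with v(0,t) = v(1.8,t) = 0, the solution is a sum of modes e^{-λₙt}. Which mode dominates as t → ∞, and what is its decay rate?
Eigenvalues: λₙ = 2.055n²π²/1.8² - 1.61.
First three modes:
  n=1: λ₁ = 2.055π²/1.8² - 1.61 ≈ 4.65
  n=2: λ₂ = 8.22π²/1.8² - 1.61 ≈ 23.43
  n=3: λ₃ = 18.495π²/1.8² - 1.61 ≈ 54.729
Since 2.055π²/1.8² ≈ 6.26 > 1.61, all λₙ > 0.
The n=1 mode decays slowest → dominates as t → ∞.
Asymptotic: v ~ c₁ sin(πx/1.8) e^{-λ₁t} with decay rate λ₁ ≈ 4.65.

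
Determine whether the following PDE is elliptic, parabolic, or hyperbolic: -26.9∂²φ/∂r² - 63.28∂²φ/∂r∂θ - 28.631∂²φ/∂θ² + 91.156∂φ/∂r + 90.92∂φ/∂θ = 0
Coefficients: A = -26.9, B = -63.28, C = -28.631. B² - 4AC = 923.6628, which is positive, so the equation is hyperbolic.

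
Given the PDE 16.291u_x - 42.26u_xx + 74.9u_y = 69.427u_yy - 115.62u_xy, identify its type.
Rewriting in standard form: -42.26u_xx + 115.62u_xy - 69.427u_yy + 16.291u_x + 74.9u_y = 0. The second-order coefficients are A = -42.26, B = 115.62, C = -69.427. Since B² - 4AC = 1632.04432 > 0, this is a hyperbolic PDE.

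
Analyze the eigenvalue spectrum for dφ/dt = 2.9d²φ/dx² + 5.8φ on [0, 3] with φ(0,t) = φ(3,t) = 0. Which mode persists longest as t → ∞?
Eigenvalues: λₙ = 2.9n²π²/3² - 5.8.
First three modes:
  n=1: λ₁ = 2.9π²/3² - 5.8 ≈ -2.62
  n=2: λ₂ = 11.6π²/3² - 5.8 ≈ 6.921
  n=3: λ₃ = 26.1π²/3² - 5.8 ≈ 22.822
Since 2.9π²/3² ≈ 3.18 < 5.8, λ₁ < 0.
The n=1 mode grows fastest (−λₙ is largest for n=1) → dominates.
Asymptotic: φ ~ c₁ sin(πx/3) e^{2.62t} (exponential growth at rate −λ₁ ≈ 2.62).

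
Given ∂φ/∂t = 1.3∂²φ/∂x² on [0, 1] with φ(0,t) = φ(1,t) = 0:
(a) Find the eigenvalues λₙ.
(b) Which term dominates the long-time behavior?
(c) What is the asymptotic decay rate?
Eigenvalues: λₙ = 1.3n²π².
First three modes:
  n=1: λ₁ = 1.3π² ≈ 12.83
  n=2: λ₂ = 5.2π² ≈ 51.322 (4× faster decay)
  n=3: λ₃ = 11.7π² ≈ 115.474 (9× faster decay)
As t → ∞, higher modes decay exponentially faster. The n=1 mode dominates: φ ~ c₁ sin(πx) e^{-λ₁t}.
Decay rate: λ₁ = 1.3π² ≈ 12.83.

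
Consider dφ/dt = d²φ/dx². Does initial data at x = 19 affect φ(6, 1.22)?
Yes, for any finite x. The heat equation has infinite propagation speed, so all initial data affects all points at any t > 0.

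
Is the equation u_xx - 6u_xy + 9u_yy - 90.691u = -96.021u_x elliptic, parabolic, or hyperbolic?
Rewriting in standard form: u_xx - 6u_xy + 9u_yy + 96.021u_x - 90.691u = 0. Computing B² - 4AC with A = 1, B = -6, C = 9: discriminant = 0 (zero). Answer: parabolic.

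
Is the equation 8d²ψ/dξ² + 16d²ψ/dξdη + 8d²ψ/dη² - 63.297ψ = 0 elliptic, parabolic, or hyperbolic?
Computing B² - 4AC with A = 8, B = 16, C = 8: discriminant = 0 (zero). Answer: parabolic.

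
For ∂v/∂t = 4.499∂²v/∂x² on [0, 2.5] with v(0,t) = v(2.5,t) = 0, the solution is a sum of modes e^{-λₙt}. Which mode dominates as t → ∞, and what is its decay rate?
Eigenvalues: λₙ = 4.499n²π²/2.5².
First three modes:
  n=1: λ₁ = 4.499π²/2.5² ≈ 7.105
  n=2: λ₂ = 17.996π²/2.5² ≈ 28.418 (4× faster decay)
  n=3: λ₃ = 40.491π²/2.5² ≈ 63.941 (9× faster decay)
As t → ∞, higher modes decay exponentially faster. The n=1 mode dominates: v ~ c₁ sin(πx/2.5) e^{-λ₁t}.
Decay rate: λ₁ = 4.499π²/2.5² ≈ 7.105.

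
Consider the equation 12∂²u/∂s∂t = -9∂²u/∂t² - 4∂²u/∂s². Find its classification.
Rewriting in standard form: 4∂²u/∂s² + 12∂²u/∂s∂t + 9∂²u/∂t² = 0. Parabolic. (A = 4, B = 12, C = 9 gives B² - 4AC = 0.)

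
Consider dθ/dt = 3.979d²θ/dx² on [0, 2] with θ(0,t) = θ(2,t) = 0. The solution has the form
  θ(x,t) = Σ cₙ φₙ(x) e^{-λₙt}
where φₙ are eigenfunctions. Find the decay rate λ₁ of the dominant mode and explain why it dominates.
Eigenvalues: λₙ = 3.979n²π²/2².
First three modes:
  n=1: λ₁ = 3.979π²/2² ≈ 9.818
  n=2: λ₂ = 15.916π²/2² ≈ 39.271 (4× faster decay)
  n=3: λ₃ = 35.811π²/2² ≈ 88.36 (9× faster decay)
As t → ∞, higher modes decay exponentially faster. The n=1 mode dominates: θ ~ c₁ sin(πx/2) e^{-λ₁t}.
Decay rate: λ₁ = 3.979π²/2² ≈ 9.818.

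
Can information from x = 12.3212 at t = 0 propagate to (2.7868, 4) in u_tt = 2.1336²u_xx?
No. The domain of dependence is [-5.7476, 11.3212], and 12.3212 is outside this interval.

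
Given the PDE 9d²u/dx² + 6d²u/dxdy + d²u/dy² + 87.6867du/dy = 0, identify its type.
The second-order coefficients are A = 9, B = 6, C = 1. Since B² - 4AC = 0 = 0, this is a parabolic PDE.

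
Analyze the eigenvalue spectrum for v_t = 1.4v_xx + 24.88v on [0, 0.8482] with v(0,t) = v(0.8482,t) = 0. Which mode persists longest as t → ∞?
Eigenvalues: λₙ = 1.4n²π²/0.8482² - 24.88.
First three modes:
  n=1: λ₁ = 1.4π²/0.8482² - 24.88 ≈ -5.674
  n=2: λ₂ = 5.6π²/0.8482² - 24.88 ≈ 51.943
  n=3: λ₃ = 12.6π²/0.8482² - 24.88 ≈ 147.972
Since 1.4π²/0.8482² ≈ 19.206 < 24.88, λ₁ < 0.
The n=1 mode grows fastest (−λₙ is largest for n=1) → dominates.
Asymptotic: v ~ c₁ sin(πx/0.8482) e^{5.674t} (exponential growth at rate −λ₁ ≈ 5.674).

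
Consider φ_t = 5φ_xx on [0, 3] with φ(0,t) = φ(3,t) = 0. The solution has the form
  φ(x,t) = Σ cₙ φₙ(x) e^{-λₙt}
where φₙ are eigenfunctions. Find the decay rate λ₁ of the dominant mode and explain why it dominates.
Eigenvalues: λₙ = 5n²π²/3².
First three modes:
  n=1: λ₁ = 5π²/3² ≈ 5.483
  n=2: λ₂ = 20π²/3² ≈ 21.932 (4× faster decay)
  n=3: λ₃ = 45π²/3² ≈ 49.348 (9× faster decay)
As t → ∞, higher modes decay exponentially faster. The n=1 mode dominates: φ ~ c₁ sin(πx/3) e^{-λ₁t}.
Decay rate: λ₁ = 5π²/3² ≈ 5.483.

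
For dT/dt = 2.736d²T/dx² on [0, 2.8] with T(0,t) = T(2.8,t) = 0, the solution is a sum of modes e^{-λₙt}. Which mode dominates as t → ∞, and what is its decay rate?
Eigenvalues: λₙ = 2.736n²π²/2.8².
First three modes:
  n=1: λ₁ = 2.736π²/2.8² ≈ 3.444
  n=2: λ₂ = 10.944π²/2.8² ≈ 13.777 (4× faster decay)
  n=3: λ₃ = 24.624π²/2.8² ≈ 30.999 (9× faster decay)
As t → ∞, higher modes decay exponentially faster. The n=1 mode dominates: T ~ c₁ sin(πx/2.8) e^{-λ₁t}.
Decay rate: λ₁ = 2.736π²/2.8² ≈ 3.444.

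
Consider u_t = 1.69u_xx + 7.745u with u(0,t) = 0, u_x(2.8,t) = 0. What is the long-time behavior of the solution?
As t → ∞, u grows unboundedly. Reaction dominates diffusion (r=7.745 > κπ²/(4L²)≈0.53); solution grows exponentially.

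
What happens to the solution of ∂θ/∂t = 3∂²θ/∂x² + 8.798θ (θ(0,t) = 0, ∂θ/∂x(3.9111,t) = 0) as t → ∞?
θ grows unboundedly. Reaction dominates diffusion (r=8.798 > κπ²/(4L²)≈0.48); solution grows exponentially.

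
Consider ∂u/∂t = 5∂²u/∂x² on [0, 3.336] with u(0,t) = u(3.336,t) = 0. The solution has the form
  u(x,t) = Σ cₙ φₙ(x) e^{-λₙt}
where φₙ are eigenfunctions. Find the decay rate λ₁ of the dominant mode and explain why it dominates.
Eigenvalues: λₙ = 5n²π²/3.336².
First three modes:
  n=1: λ₁ = 5π²/3.336² ≈ 4.434
  n=2: λ₂ = 20π²/3.336² ≈ 17.737 (4× faster decay)
  n=3: λ₃ = 45π²/3.336² ≈ 39.908 (9× faster decay)
As t → ∞, higher modes decay exponentially faster. The n=1 mode dominates: u ~ c₁ sin(πx/3.336) e^{-λ₁t}.
Decay rate: λ₁ = 5π²/3.336² ≈ 4.434.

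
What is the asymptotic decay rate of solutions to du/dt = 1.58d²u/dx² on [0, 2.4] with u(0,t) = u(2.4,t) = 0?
Eigenvalues: λₙ = 1.58n²π²/2.4².
First three modes:
  n=1: λ₁ = 1.58π²/2.4² ≈ 2.707
  n=2: λ₂ = 6.32π²/2.4² ≈ 10.829 (4× faster decay)
  n=3: λ₃ = 14.22π²/2.4² ≈ 24.366 (9× faster decay)
As t → ∞, higher modes decay exponentially faster. The n=1 mode dominates: u ~ c₁ sin(πx/2.4) e^{-λ₁t}.
Decay rate: λ₁ = 1.58π²/2.4² ≈ 2.707.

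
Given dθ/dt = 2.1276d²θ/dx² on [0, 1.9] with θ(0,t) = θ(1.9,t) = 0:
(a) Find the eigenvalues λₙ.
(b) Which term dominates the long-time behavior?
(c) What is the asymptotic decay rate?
Eigenvalues: λₙ = 2.1276n²π²/1.9².
First three modes:
  n=1: λ₁ = 2.1276π²/1.9² ≈ 5.817
  n=2: λ₂ = 8.5104π²/1.9² ≈ 23.267 (4× faster decay)
  n=3: λ₃ = 19.1484π²/1.9² ≈ 52.351 (9× faster decay)
As t → ∞, higher modes decay exponentially faster. The n=1 mode dominates: θ ~ c₁ sin(πx/1.9) e^{-λ₁t}.
Decay rate: λ₁ = 2.1276π²/1.9² ≈ 5.817.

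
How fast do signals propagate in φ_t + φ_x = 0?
Speed = 1. Information travels along x - 1t = const (rightward).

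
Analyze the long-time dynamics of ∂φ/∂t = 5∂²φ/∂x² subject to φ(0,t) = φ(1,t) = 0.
Long-time behavior: φ → 0. Heat diffuses out through both boundaries.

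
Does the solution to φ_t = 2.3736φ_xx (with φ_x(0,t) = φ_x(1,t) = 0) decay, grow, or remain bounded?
φ → constant (steady state). Heat is conserved (no flux at boundaries); solution approaches the spatial average.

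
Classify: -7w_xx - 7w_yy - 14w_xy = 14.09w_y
Rewriting in standard form: -7w_xx - 14w_xy - 7w_yy - 14.09w_y = 0. Parabolic (discriminant = 0).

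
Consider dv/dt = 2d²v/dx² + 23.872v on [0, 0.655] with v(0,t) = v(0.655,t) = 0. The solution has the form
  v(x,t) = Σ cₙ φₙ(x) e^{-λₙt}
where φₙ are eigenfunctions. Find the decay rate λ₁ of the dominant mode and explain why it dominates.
Eigenvalues: λₙ = 2n²π²/0.655² - 23.872.
First three modes:
  n=1: λ₁ = 2π²/0.655² - 23.872 ≈ 22.137
  n=2: λ₂ = 8π²/0.655² - 23.872 ≈ 160.166
  n=3: λ₃ = 18π²/0.655² - 23.872 ≈ 390.213
Since 2π²/0.655² ≈ 46.009 > 23.872, all λₙ > 0.
The n=1 mode decays slowest → dominates as t → ∞.
Asymptotic: v ~ c₁ sin(πx/0.655) e^{-λ₁t} with decay rate λ₁ ≈ 22.137.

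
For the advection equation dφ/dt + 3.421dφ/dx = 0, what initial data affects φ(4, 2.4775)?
A single point: x = -4.4755275. The characteristic through (4, 2.4775) is x - 3.421t = const, so x = 4 - 3.421·2.4775 = -4.4755275.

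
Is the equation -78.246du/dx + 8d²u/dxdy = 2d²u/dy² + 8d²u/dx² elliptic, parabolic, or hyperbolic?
Rewriting in standard form: -8d²u/dx² + 8d²u/dxdy - 2d²u/dy² - 78.246du/dx = 0. Computing B² - 4AC with A = -8, B = 8, C = -2: discriminant = 0 (zero). Answer: parabolic.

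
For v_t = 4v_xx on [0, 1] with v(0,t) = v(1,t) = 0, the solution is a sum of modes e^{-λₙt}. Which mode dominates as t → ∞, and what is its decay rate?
Eigenvalues: λₙ = 4n²π².
First three modes:
  n=1: λ₁ = 4π² ≈ 39.478
  n=2: λ₂ = 16π² ≈ 157.914 (4× faster decay)
  n=3: λ₃ = 36π² ≈ 355.306 (9× faster decay)
As t → ∞, higher modes decay exponentially faster. The n=1 mode dominates: v ~ c₁ sin(πx) e^{-λ₁t}.
Decay rate: λ₁ = 4π² ≈ 39.478.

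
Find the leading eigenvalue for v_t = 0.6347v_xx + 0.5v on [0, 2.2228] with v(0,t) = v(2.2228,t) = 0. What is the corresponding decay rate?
Eigenvalues: λₙ = 0.6347n²π²/2.2228² - 0.5.
First three modes:
  n=1: λ₁ = 0.6347π²/2.2228² - 0.5 ≈ 0.768
  n=2: λ₂ = 2.5388π²/2.2228² - 0.5 ≈ 4.571
  n=3: λ₃ = 5.7123π²/2.2228² - 0.5 ≈ 10.911
Since 0.6347π²/2.2228² ≈ 1.268 > 0.5, all λₙ > 0.
The n=1 mode decays slowest → dominates as t → ∞.
Asymptotic: v ~ c₁ sin(πx/2.2228) e^{-λ₁t} with decay rate λ₁ ≈ 0.768.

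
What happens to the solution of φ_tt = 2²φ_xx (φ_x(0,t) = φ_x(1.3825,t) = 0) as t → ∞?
φ oscillates about a mean that drifts linearly in t (generically unbounded; no decay). There is no damping, so the nonconstant modes persist as standing waves (energy conserved, no decay). But with Neumann conditions at both ends the constant mode has eigenvalue 0: the spatial mean M(t) of φ satisfies M'' = 0, so M(t) = M(0) + M'(0)·t. Unless the initial velocity has zero mean (∫φ_t(x,0)dx = 0), the solution grows linearly in t (unbounded, though not exponentially); if it does have zero mean, the solution stays bounded and simply oscillates.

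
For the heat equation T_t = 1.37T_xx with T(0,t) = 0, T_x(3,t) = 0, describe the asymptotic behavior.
T → 0. Heat escapes through the Dirichlet boundary.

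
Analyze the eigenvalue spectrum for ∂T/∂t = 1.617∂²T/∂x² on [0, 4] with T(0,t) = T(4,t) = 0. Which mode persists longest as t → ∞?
Eigenvalues: λₙ = 1.617n²π²/4².
First three modes:
  n=1: λ₁ = 1.617π²/4² ≈ 0.997
  n=2: λ₂ = 6.468π²/4² ≈ 3.99 (4× faster decay)
  n=3: λ₃ = 14.553π²/4² ≈ 8.977 (9× faster decay)
As t → ∞, higher modes decay exponentially faster. The n=1 mode dominates: T ~ c₁ sin(πx/4) e^{-λ₁t}.
Decay rate: λ₁ = 1.617π²/4² ≈ 0.997.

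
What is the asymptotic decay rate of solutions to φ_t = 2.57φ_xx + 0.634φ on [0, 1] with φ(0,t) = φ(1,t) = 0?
Eigenvalues: λₙ = 2.57n²π²/1² - 0.634.
First three modes:
  n=1: λ₁ = 2.57π² - 0.634 ≈ 24.731
  n=2: λ₂ = 10.28π² - 0.634 ≈ 100.826
  n=3: λ₃ = 23.13π² - 0.634 ≈ 227.65
Since 2.57π² ≈ 25.365 > 0.634, all λₙ > 0.
The n=1 mode decays slowest → dominates as t → ∞.
Asymptotic: φ ~ c₁ sin(πx/1) e^{-λ₁t} with decay rate λ₁ ≈ 24.731.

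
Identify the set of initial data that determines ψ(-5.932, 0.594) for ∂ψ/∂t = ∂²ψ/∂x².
The entire real line. The heat equation has infinite propagation speed: any initial disturbance instantly affects all points (though exponentially small far away).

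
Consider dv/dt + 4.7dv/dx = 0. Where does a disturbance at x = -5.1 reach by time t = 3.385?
At x = 10.8095. The characteristic carries data from (-5.1, 0) to (10.8095, 3.385).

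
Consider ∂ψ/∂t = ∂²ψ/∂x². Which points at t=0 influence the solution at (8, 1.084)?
The entire real line. The heat equation has infinite propagation speed: any initial disturbance instantly affects all points (though exponentially small far away).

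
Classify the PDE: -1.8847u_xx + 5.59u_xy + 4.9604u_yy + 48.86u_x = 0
A = -1.8847, B = 5.59, C = 4.9604. Discriminant B² - 4AC = 68.64356352. Since 68.64356352 > 0, hyperbolic.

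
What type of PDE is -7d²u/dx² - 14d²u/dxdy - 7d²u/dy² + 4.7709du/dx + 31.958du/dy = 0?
With A = -7, B = -14, C = -7, the discriminant is 0. This is a parabolic PDE.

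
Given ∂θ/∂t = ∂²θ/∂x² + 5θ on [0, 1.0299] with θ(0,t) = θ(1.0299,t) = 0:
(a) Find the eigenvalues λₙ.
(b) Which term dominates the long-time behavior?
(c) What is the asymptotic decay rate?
Eigenvalues: λₙ = n²π²/1.0299² - 5.
First three modes:
  n=1: λ₁ = π²/1.0299² - 5 ≈ 4.305
  n=2: λ₂ = 4π²/1.0299² - 5 ≈ 32.219
  n=3: λ₃ = 9π²/1.0299² - 5 ≈ 78.744
Since π²/1.0299² ≈ 9.305 > 5, all λₙ > 0.
The n=1 mode decays slowest → dominates as t → ∞.
Asymptotic: θ ~ c₁ sin(πx/1.0299) e^{-λ₁t} with decay rate λ₁ ≈ 4.305.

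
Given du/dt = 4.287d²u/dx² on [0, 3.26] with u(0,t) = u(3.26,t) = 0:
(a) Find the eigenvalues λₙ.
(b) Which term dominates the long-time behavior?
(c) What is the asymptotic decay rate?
Eigenvalues: λₙ = 4.287n²π²/3.26².
First three modes:
  n=1: λ₁ = 4.287π²/3.26² ≈ 3.981
  n=2: λ₂ = 17.148π²/3.26² ≈ 15.925 (4× faster decay)
  n=3: λ₃ = 38.583π²/3.26² ≈ 35.831 (9× faster decay)
As t → ∞, higher modes decay exponentially faster. The n=1 mode dominates: u ~ c₁ sin(πx/3.26) e^{-λ₁t}.
Decay rate: λ₁ = 4.287π²/3.26² ≈ 3.981.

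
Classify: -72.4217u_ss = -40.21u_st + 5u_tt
Rewriting in standard form: -72.4217u_ss + 40.21u_st - 5u_tt = 0. Hyperbolic (discriminant = 168.4101).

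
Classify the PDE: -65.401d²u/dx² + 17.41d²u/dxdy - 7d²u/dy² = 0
A = -65.401, B = 17.41, C = -7. Discriminant B² - 4AC = -1528.1199. Since -1528.1199 < 0, elliptic.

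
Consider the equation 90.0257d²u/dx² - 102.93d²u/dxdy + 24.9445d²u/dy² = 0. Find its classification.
Hyperbolic. (A = 90.0257, B = -102.93, C = 24.9445 gives B² - 4AC = 1612.0006054.)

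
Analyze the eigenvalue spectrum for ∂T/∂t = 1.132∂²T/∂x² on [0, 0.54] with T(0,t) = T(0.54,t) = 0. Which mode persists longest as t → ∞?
Eigenvalues: λₙ = 1.132n²π²/0.54².
First three modes:
  n=1: λ₁ = 1.132π²/0.54² ≈ 38.314
  n=2: λ₂ = 4.528π²/0.54² ≈ 153.256 (4× faster decay)
  n=3: λ₃ = 10.188π²/0.54² ≈ 344.827 (9× faster decay)
As t → ∞, higher modes decay exponentially faster. The n=1 mode dominates: T ~ c₁ sin(πx/0.54) e^{-λ₁t}.
Decay rate: λ₁ = 1.132π²/0.54² ≈ 38.314.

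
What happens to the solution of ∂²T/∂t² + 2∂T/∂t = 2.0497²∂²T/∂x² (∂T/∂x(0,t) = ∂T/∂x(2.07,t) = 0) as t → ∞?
T → constant (steady state). Damping (γ=2) dissipates the nonconstant modes; with Neumann BCs the spatial average obeys M''+γM'=0 and tends to a finite limit.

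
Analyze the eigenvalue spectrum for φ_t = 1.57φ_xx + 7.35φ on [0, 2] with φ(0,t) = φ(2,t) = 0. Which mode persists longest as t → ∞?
Eigenvalues: λₙ = 1.57n²π²/2² - 7.35.
First three modes:
  n=1: λ₁ = 1.57π²/2² - 7.35 ≈ -3.476
  n=2: λ₂ = 6.28π²/2² - 7.35 ≈ 8.145
  n=3: λ₃ = 14.13π²/2² - 7.35 ≈ 27.514
Since 1.57π²/2² ≈ 3.874 < 7.35, λ₁ < 0.
The n=1 mode grows fastest (−λₙ is largest for n=1) → dominates.
Asymptotic: φ ~ c₁ sin(πx/2) e^{3.476t} (exponential growth at rate −λ₁ ≈ 3.476).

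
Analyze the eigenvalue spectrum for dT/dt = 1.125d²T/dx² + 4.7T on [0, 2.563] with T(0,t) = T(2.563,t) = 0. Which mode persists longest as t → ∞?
Eigenvalues: λₙ = 1.125n²π²/2.563² - 4.7.
First three modes:
  n=1: λ₁ = 1.125π²/2.563² - 4.7 ≈ -3.01
  n=2: λ₂ = 4.5π²/2.563² - 4.7 ≈ 2.061
  n=3: λ₃ = 10.125π²/2.563² - 4.7 ≈ 10.512
Since 1.125π²/2.563² ≈ 1.69 < 4.7, λ₁ < 0.
The n=1 mode grows fastest (−λₙ is largest for n=1) → dominates.
Asymptotic: T ~ c₁ sin(πx/2.563) e^{3.01t} (exponential growth at rate −λ₁ ≈ 3.01).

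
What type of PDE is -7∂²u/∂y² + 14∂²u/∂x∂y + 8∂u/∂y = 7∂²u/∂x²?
Rewriting in standard form: -7∂²u/∂x² + 14∂²u/∂x∂y - 7∂²u/∂y² + 8∂u/∂y = 0. With A = -7, B = 14, C = -7, the discriminant is 0. This is a parabolic PDE.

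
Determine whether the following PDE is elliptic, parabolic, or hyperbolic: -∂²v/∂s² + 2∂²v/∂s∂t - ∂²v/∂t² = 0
Coefficients: A = -1, B = 2, C = -1. B² - 4AC = 0, which is zero, so the equation is parabolic.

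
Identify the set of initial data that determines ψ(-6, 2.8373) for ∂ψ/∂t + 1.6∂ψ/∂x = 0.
A single point: x = -10.53968. The characteristic through (-6, 2.8373) is x - 1.6t = const, so x = -6 - 1.6·2.8373 = -10.53968.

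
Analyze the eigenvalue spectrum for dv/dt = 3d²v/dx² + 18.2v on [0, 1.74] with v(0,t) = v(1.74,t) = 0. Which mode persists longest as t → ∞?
Eigenvalues: λₙ = 3n²π²/1.74² - 18.2.
First three modes:
  n=1: λ₁ = 3π²/1.74² - 18.2 ≈ -8.42
  n=2: λ₂ = 12π²/1.74² - 18.2 ≈ 20.919
  n=3: λ₃ = 27π²/1.74² - 18.2 ≈ 69.817
Since 3π²/1.74² ≈ 9.78 < 18.2, λ₁ < 0.
The n=1 mode grows fastest (−λₙ is largest for n=1) → dominates.
Asymptotic: v ~ c₁ sin(πx/1.74) e^{8.42t} (exponential growth at rate −λ₁ ≈ 8.42).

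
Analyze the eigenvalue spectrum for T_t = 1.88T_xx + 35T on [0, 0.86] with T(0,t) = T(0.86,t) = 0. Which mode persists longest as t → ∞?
Eigenvalues: λₙ = 1.88n²π²/0.86² - 35.
First three modes:
  n=1: λ₁ = 1.88π²/0.86² - 35 ≈ -9.912
  n=2: λ₂ = 7.52π²/0.86² - 35 ≈ 65.351
  n=3: λ₃ = 16.92π²/0.86² - 35 ≈ 190.789
Since 1.88π²/0.86² ≈ 25.088 < 35, λ₁ < 0.
The n=1 mode grows fastest (−λₙ is largest for n=1) → dominates.
Asymptotic: T ~ c₁ sin(πx/0.86) e^{9.912t} (exponential growth at rate −λ₁ ≈ 9.912).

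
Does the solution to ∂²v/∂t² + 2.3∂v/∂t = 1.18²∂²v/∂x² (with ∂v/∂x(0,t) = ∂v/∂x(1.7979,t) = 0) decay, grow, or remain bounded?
v → constant (steady state). Damping (γ=2.3) dissipates the nonconstant modes; with Neumann BCs the spatial average obeys M''+γM'=0 and tends to a finite limit.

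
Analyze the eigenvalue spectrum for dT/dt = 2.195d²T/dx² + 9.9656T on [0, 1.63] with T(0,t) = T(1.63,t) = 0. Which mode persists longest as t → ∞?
Eigenvalues: λₙ = 2.195n²π²/1.63² - 9.9656.
First three modes:
  n=1: λ₁ = 2.195π²/1.63² - 9.9656 ≈ -1.812
  n=2: λ₂ = 8.78π²/1.63² - 9.9656 ≈ 22.65
  n=3: λ₃ = 19.755π²/1.63² - 9.9656 ≈ 63.418
Since 2.195π²/1.63² ≈ 8.154 < 9.9656, λ₁ < 0.
The n=1 mode grows fastest (−λₙ is largest for n=1) → dominates.
Asymptotic: T ~ c₁ sin(πx/1.63) e^{1.812t} (exponential growth at rate −λ₁ ≈ 1.812).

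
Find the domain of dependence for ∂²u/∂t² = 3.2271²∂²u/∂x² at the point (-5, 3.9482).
Domain of dependence: [-17.74123622, 7.74123622]. Signals travel at speed 3.2271, so data within |x - -5| ≤ 3.2271·3.9482 = 12.74123622 can reach the point.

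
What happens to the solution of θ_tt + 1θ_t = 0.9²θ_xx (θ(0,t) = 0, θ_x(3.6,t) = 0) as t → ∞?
θ → 0. Damping (γ=1) dissipates energy; oscillations decay exponentially.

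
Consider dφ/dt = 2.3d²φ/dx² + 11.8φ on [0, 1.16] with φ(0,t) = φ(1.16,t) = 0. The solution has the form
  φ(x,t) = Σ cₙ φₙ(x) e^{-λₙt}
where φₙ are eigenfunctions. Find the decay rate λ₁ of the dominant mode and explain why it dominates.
Eigenvalues: λₙ = 2.3n²π²/1.16² - 11.8.
First three modes:
  n=1: λ₁ = 2.3π²/1.16² - 11.8 ≈ 5.07
  n=2: λ₂ = 9.2π²/1.16² - 11.8 ≈ 55.679
  n=3: λ₃ = 20.7π²/1.16² - 11.8 ≈ 140.029
Since 2.3π²/1.16² ≈ 16.87 > 11.8, all λₙ > 0.
The n=1 mode decays slowest → dominates as t → ∞.
Asymptotic: φ ~ c₁ sin(πx/1.16) e^{-λ₁t} with decay rate λ₁ ≈ 5.07.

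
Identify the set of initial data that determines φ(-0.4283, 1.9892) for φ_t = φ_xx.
The entire real line. The heat equation has infinite propagation speed: any initial disturbance instantly affects all points (though exponentially small far away).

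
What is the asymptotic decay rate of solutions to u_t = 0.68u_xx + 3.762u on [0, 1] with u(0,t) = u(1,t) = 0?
Eigenvalues: λₙ = 0.68n²π²/1² - 3.762.
First three modes:
  n=1: λ₁ = 0.68π² - 3.762 ≈ 2.949
  n=2: λ₂ = 2.72π² - 3.762 ≈ 23.083
  n=3: λ₃ = 6.12π² - 3.762 ≈ 56.64
Since 0.68π² ≈ 6.711 > 3.762, all λₙ > 0.
The n=1 mode decays slowest → dominates as t → ∞.
Asymptotic: u ~ c₁ sin(πx/1) e^{-λ₁t} with decay rate λ₁ ≈ 2.949.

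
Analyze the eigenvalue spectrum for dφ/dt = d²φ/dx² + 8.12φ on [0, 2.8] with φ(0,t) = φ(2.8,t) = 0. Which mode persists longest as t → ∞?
Eigenvalues: λₙ = n²π²/2.8² - 8.12.
First three modes:
  n=1: λ₁ = π²/2.8² - 8.12 ≈ -6.861
  n=2: λ₂ = 4π²/2.8² - 8.12 ≈ -3.084
  n=3: λ₃ = 9π²/2.8² - 8.12 ≈ 3.21
Since π²/2.8² ≈ 1.259 < 8.12, λ₁ < 0.
The n=1 mode grows fastest (−λₙ is largest for n=1) → dominates.
Asymptotic: φ ~ c₁ sin(πx/2.8) e^{6.861t} (exponential growth at rate −λ₁ ≈ 6.861).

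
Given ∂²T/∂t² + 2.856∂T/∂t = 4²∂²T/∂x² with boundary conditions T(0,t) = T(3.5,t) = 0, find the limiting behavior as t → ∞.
T → 0. Damping (γ=2.856) dissipates energy; oscillations decay exponentially.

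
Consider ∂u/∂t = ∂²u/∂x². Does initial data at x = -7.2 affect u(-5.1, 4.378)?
Yes, for any finite x. The heat equation has infinite propagation speed, so all initial data affects all points at any t > 0.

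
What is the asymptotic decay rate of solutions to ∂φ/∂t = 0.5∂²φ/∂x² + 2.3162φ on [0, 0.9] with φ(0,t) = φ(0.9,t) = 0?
Eigenvalues: λₙ = 0.5n²π²/0.9² - 2.3162.
First three modes:
  n=1: λ₁ = 0.5π²/0.9² - 2.3162 ≈ 3.776
  n=2: λ₂ = 2π²/0.9² - 2.3162 ≈ 22.053
  n=3: λ₃ = 4.5π²/0.9² - 2.3162 ≈ 52.515
Since 0.5π²/0.9² ≈ 6.092 > 2.3162, all λₙ > 0.
The n=1 mode decays slowest → dominates as t → ∞.
Asymptotic: φ ~ c₁ sin(πx/0.9) e^{-λ₁t} with decay rate λ₁ ≈ 3.776.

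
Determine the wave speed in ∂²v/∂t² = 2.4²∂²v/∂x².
Speed = 2.4. Information travels along characteristics x = x₀ ± 2.4t.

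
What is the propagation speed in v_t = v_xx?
Infinite. The heat equation is parabolic, not hyperbolic, so disturbances propagate instantly.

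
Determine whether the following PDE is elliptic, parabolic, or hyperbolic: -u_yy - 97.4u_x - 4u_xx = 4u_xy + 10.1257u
Rewriting in standard form: -4u_xx - 4u_xy - u_yy - 97.4u_x - 10.1257u = 0. Coefficients: A = -4, B = -4, C = -1. B² - 4AC = 0, which is zero, so the equation is parabolic.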